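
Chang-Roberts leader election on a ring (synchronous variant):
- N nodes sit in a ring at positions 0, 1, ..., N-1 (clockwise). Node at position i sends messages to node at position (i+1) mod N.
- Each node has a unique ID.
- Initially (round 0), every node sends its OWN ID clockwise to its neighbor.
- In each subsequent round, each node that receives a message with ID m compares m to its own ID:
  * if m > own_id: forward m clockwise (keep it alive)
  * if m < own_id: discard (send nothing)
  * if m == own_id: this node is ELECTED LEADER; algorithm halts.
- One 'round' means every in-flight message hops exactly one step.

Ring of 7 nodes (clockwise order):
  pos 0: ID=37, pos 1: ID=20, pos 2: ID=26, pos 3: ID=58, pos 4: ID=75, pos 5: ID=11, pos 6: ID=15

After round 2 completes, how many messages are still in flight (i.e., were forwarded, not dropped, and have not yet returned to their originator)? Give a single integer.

Answer: 2

Derivation:
Round 1: pos1(id20) recv 37: fwd; pos2(id26) recv 20: drop; pos3(id58) recv 26: drop; pos4(id75) recv 58: drop; pos5(id11) recv 75: fwd; pos6(id15) recv 11: drop; pos0(id37) recv 15: drop
Round 2: pos2(id26) recv 37: fwd; pos6(id15) recv 75: fwd
After round 2: 2 messages still in flight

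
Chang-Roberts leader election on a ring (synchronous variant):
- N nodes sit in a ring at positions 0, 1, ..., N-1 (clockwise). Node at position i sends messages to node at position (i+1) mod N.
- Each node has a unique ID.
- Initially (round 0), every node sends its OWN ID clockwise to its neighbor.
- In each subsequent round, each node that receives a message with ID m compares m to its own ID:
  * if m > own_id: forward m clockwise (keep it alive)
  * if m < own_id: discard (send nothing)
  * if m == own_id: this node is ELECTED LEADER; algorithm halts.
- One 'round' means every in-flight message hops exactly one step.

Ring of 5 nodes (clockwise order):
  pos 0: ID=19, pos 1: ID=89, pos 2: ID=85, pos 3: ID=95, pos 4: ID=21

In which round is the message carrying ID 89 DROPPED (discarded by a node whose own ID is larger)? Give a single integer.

Round 1: pos1(id89) recv 19: drop; pos2(id85) recv 89: fwd; pos3(id95) recv 85: drop; pos4(id21) recv 95: fwd; pos0(id19) recv 21: fwd
Round 2: pos3(id95) recv 89: drop; pos0(id19) recv 95: fwd; pos1(id89) recv 21: drop
Round 3: pos1(id89) recv 95: fwd
Round 4: pos2(id85) recv 95: fwd
Round 5: pos3(id95) recv 95: ELECTED
Message ID 89 originates at pos 1; dropped at pos 3 in round 2

Answer: 2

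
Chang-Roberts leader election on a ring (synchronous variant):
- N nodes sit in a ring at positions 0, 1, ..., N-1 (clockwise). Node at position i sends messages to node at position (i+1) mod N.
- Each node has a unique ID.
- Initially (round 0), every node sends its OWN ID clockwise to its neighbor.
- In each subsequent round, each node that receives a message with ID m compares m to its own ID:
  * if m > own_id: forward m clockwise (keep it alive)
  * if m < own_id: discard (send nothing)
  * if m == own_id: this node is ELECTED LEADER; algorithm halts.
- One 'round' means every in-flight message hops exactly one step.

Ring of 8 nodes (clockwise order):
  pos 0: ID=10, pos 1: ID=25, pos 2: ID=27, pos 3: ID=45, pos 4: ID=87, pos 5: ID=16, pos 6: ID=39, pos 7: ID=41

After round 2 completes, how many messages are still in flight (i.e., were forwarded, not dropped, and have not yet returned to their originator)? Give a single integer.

Round 1: pos1(id25) recv 10: drop; pos2(id27) recv 25: drop; pos3(id45) recv 27: drop; pos4(id87) recv 45: drop; pos5(id16) recv 87: fwd; pos6(id39) recv 16: drop; pos7(id41) recv 39: drop; pos0(id10) recv 41: fwd
Round 2: pos6(id39) recv 87: fwd; pos1(id25) recv 41: fwd
After round 2: 2 messages still in flight

Answer: 2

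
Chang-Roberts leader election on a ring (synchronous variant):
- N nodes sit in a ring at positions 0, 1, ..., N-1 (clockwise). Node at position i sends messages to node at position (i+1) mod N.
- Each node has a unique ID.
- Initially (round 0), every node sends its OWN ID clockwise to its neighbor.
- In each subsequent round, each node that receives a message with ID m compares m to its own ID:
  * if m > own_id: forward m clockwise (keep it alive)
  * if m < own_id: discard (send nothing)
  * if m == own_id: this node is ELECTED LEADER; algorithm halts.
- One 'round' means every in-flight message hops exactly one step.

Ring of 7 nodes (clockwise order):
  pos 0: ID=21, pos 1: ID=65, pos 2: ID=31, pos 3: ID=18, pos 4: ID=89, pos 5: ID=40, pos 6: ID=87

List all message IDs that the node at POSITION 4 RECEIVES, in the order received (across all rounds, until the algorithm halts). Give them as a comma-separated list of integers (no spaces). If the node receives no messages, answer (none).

Round 1: pos1(id65) recv 21: drop; pos2(id31) recv 65: fwd; pos3(id18) recv 31: fwd; pos4(id89) recv 18: drop; pos5(id40) recv 89: fwd; pos6(id87) recv 40: drop; pos0(id21) recv 87: fwd
Round 2: pos3(id18) recv 65: fwd; pos4(id89) recv 31: drop; pos6(id87) recv 89: fwd; pos1(id65) recv 87: fwd
Round 3: pos4(id89) recv 65: drop; pos0(id21) recv 89: fwd; pos2(id31) recv 87: fwd
Round 4: pos1(id65) recv 89: fwd; pos3(id18) recv 87: fwd
Round 5: pos2(id31) recv 89: fwd; pos4(id89) recv 87: drop
Round 6: pos3(id18) recv 89: fwd
Round 7: pos4(id89) recv 89: ELECTED

Answer: 18,31,65,87,89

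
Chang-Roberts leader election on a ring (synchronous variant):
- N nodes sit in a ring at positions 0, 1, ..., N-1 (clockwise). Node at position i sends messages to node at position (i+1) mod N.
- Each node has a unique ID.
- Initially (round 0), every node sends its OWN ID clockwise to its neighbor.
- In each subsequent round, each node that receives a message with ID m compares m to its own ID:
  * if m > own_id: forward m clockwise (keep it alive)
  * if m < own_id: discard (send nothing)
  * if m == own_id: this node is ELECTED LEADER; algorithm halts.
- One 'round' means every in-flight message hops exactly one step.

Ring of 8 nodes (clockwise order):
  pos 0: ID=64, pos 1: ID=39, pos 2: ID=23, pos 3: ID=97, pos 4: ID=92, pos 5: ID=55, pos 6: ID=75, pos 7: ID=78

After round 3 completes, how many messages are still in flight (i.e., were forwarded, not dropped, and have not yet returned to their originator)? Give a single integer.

Answer: 3

Derivation:
Round 1: pos1(id39) recv 64: fwd; pos2(id23) recv 39: fwd; pos3(id97) recv 23: drop; pos4(id92) recv 97: fwd; pos5(id55) recv 92: fwd; pos6(id75) recv 55: drop; pos7(id78) recv 75: drop; pos0(id64) recv 78: fwd
Round 2: pos2(id23) recv 64: fwd; pos3(id97) recv 39: drop; pos5(id55) recv 97: fwd; pos6(id75) recv 92: fwd; pos1(id39) recv 78: fwd
Round 3: pos3(id97) recv 64: drop; pos6(id75) recv 97: fwd; pos7(id78) recv 92: fwd; pos2(id23) recv 78: fwd
After round 3: 3 messages still in flight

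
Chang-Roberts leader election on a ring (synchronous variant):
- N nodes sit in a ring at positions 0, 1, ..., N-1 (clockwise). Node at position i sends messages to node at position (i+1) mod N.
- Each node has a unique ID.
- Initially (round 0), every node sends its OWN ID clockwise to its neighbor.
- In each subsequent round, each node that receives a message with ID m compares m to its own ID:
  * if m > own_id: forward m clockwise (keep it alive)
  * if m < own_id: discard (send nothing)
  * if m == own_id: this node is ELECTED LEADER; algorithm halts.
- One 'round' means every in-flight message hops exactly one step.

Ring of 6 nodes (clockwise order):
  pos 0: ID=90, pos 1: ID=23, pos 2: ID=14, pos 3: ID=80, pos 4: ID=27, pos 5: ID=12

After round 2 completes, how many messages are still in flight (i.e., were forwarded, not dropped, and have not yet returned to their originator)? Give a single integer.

Round 1: pos1(id23) recv 90: fwd; pos2(id14) recv 23: fwd; pos3(id80) recv 14: drop; pos4(id27) recv 80: fwd; pos5(id12) recv 27: fwd; pos0(id90) recv 12: drop
Round 2: pos2(id14) recv 90: fwd; pos3(id80) recv 23: drop; pos5(id12) recv 80: fwd; pos0(id90) recv 27: drop
After round 2: 2 messages still in flight

Answer: 2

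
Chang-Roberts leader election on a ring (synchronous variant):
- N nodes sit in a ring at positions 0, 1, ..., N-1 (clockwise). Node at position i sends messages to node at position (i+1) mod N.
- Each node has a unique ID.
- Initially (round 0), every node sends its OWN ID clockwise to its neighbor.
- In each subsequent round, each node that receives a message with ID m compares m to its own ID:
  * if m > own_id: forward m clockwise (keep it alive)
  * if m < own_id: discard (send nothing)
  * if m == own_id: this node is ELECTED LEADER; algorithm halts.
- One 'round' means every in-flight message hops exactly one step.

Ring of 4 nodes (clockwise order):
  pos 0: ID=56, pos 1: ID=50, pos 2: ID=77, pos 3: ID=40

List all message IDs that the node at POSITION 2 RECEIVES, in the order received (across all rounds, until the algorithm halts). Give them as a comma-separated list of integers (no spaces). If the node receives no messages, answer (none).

Round 1: pos1(id50) recv 56: fwd; pos2(id77) recv 50: drop; pos3(id40) recv 77: fwd; pos0(id56) recv 40: drop
Round 2: pos2(id77) recv 56: drop; pos0(id56) recv 77: fwd
Round 3: pos1(id50) recv 77: fwd
Round 4: pos2(id77) recv 77: ELECTED

Answer: 50,56,77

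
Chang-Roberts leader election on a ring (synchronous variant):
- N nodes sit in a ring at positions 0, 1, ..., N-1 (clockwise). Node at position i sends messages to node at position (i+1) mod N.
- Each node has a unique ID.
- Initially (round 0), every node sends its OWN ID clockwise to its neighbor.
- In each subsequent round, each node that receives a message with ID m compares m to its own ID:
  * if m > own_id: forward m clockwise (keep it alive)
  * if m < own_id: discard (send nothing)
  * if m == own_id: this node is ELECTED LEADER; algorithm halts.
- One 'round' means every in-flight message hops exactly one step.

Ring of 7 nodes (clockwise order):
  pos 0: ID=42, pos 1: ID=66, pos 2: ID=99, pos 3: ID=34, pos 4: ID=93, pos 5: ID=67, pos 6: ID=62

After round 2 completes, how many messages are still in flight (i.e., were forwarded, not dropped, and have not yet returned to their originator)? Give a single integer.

Round 1: pos1(id66) recv 42: drop; pos2(id99) recv 66: drop; pos3(id34) recv 99: fwd; pos4(id93) recv 34: drop; pos5(id67) recv 93: fwd; pos6(id62) recv 67: fwd; pos0(id42) recv 62: fwd
Round 2: pos4(id93) recv 99: fwd; pos6(id62) recv 93: fwd; pos0(id42) recv 67: fwd; pos1(id66) recv 62: drop
After round 2: 3 messages still in flight

Answer: 3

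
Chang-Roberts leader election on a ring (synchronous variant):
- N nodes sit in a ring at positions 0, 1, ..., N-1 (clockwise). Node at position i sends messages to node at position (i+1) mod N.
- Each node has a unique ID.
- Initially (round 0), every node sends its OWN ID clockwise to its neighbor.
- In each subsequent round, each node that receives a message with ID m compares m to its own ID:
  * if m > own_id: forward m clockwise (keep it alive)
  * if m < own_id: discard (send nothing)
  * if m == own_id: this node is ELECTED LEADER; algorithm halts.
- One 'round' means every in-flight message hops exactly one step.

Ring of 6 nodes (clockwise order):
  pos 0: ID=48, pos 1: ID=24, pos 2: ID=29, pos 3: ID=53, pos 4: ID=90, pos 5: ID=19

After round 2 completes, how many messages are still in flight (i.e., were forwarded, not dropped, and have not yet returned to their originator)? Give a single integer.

Answer: 2

Derivation:
Round 1: pos1(id24) recv 48: fwd; pos2(id29) recv 24: drop; pos3(id53) recv 29: drop; pos4(id90) recv 53: drop; pos5(id19) recv 90: fwd; pos0(id48) recv 19: drop
Round 2: pos2(id29) recv 48: fwd; pos0(id48) recv 90: fwd
After round 2: 2 messages still in flight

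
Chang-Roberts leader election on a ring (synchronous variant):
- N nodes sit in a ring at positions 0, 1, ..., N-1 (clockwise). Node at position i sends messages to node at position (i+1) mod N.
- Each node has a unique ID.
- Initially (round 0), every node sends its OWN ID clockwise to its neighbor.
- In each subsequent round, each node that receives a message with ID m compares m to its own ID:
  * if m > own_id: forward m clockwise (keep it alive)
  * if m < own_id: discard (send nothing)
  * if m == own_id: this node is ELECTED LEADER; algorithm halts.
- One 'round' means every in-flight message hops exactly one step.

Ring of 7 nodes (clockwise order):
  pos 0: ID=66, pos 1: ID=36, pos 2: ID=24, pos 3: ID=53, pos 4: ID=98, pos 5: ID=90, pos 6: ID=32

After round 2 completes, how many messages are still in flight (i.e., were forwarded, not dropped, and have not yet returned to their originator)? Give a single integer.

Answer: 3

Derivation:
Round 1: pos1(id36) recv 66: fwd; pos2(id24) recv 36: fwd; pos3(id53) recv 24: drop; pos4(id98) recv 53: drop; pos5(id90) recv 98: fwd; pos6(id32) recv 90: fwd; pos0(id66) recv 32: drop
Round 2: pos2(id24) recv 66: fwd; pos3(id53) recv 36: drop; pos6(id32) recv 98: fwd; pos0(id66) recv 90: fwd
After round 2: 3 messages still in flight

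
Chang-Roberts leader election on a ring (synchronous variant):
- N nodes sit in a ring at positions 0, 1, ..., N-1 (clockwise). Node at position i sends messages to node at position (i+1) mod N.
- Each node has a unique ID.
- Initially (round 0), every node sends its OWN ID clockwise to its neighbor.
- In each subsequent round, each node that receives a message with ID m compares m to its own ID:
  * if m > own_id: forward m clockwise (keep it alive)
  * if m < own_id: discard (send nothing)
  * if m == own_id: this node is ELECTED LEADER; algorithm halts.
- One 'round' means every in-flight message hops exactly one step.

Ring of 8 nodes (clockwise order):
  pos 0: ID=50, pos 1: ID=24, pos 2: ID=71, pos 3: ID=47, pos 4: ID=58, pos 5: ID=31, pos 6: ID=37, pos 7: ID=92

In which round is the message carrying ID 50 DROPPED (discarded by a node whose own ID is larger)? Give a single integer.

Answer: 2

Derivation:
Round 1: pos1(id24) recv 50: fwd; pos2(id71) recv 24: drop; pos3(id47) recv 71: fwd; pos4(id58) recv 47: drop; pos5(id31) recv 58: fwd; pos6(id37) recv 31: drop; pos7(id92) recv 37: drop; pos0(id50) recv 92: fwd
Round 2: pos2(id71) recv 50: drop; pos4(id58) recv 71: fwd; pos6(id37) recv 58: fwd; pos1(id24) recv 92: fwd
Round 3: pos5(id31) recv 71: fwd; pos7(id92) recv 58: drop; pos2(id71) recv 92: fwd
Round 4: pos6(id37) recv 71: fwd; pos3(id47) recv 92: fwd
Round 5: pos7(id92) recv 71: drop; pos4(id58) recv 92: fwd
Round 6: pos5(id31) recv 92: fwd
Round 7: pos6(id37) recv 92: fwd
Round 8: pos7(id92) recv 92: ELECTED
Message ID 50 originates at pos 0; dropped at pos 2 in round 2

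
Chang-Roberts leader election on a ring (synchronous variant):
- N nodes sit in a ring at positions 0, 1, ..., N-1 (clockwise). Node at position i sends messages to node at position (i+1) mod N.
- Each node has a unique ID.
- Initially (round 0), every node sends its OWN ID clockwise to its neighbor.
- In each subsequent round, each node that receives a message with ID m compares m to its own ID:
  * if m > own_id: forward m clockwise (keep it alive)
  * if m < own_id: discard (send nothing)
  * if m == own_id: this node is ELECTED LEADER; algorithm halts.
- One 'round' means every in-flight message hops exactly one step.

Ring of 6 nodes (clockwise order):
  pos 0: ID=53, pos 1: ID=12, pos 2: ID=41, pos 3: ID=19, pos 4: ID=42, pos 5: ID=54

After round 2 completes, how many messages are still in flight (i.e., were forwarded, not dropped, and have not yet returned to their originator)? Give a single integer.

Round 1: pos1(id12) recv 53: fwd; pos2(id41) recv 12: drop; pos3(id19) recv 41: fwd; pos4(id42) recv 19: drop; pos5(id54) recv 42: drop; pos0(id53) recv 54: fwd
Round 2: pos2(id41) recv 53: fwd; pos4(id42) recv 41: drop; pos1(id12) recv 54: fwd
After round 2: 2 messages still in flight

Answer: 2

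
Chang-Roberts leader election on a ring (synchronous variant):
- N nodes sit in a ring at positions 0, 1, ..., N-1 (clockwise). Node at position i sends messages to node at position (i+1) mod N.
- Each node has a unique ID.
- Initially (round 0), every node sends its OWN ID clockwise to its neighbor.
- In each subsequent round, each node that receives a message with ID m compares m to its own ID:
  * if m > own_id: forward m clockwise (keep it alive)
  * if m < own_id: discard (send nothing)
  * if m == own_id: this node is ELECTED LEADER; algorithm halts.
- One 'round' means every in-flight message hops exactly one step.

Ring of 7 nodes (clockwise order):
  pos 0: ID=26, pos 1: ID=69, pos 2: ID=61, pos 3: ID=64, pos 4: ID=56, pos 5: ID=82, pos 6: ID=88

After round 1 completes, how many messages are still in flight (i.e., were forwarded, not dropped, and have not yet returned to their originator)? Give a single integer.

Round 1: pos1(id69) recv 26: drop; pos2(id61) recv 69: fwd; pos3(id64) recv 61: drop; pos4(id56) recv 64: fwd; pos5(id82) recv 56: drop; pos6(id88) recv 82: drop; pos0(id26) recv 88: fwd
After round 1: 3 messages still in flight

Answer: 3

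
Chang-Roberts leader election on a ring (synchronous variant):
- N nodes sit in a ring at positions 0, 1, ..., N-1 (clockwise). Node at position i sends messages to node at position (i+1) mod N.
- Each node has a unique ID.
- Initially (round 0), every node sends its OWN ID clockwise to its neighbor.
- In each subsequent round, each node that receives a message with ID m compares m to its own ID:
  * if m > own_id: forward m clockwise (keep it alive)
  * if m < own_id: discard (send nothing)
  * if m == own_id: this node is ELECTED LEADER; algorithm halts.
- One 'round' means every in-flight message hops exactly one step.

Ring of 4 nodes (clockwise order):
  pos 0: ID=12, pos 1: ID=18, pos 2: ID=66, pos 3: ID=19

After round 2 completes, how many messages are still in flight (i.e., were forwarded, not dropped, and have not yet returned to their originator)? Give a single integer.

Round 1: pos1(id18) recv 12: drop; pos2(id66) recv 18: drop; pos3(id19) recv 66: fwd; pos0(id12) recv 19: fwd
Round 2: pos0(id12) recv 66: fwd; pos1(id18) recv 19: fwd
After round 2: 2 messages still in flight

Answer: 2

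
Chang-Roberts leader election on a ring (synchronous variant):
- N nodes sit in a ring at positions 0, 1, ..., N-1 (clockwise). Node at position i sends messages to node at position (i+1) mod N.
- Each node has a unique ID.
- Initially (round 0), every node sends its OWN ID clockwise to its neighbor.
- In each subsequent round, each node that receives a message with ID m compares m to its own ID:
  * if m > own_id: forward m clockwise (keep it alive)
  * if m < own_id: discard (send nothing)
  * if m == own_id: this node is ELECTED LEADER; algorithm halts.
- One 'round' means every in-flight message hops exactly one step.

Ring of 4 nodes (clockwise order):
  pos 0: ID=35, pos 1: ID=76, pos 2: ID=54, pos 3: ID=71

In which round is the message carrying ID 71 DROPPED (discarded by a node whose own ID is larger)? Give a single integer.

Round 1: pos1(id76) recv 35: drop; pos2(id54) recv 76: fwd; pos3(id71) recv 54: drop; pos0(id35) recv 71: fwd
Round 2: pos3(id71) recv 76: fwd; pos1(id76) recv 71: drop
Round 3: pos0(id35) recv 76: fwd
Round 4: pos1(id76) recv 76: ELECTED
Message ID 71 originates at pos 3; dropped at pos 1 in round 2

Answer: 2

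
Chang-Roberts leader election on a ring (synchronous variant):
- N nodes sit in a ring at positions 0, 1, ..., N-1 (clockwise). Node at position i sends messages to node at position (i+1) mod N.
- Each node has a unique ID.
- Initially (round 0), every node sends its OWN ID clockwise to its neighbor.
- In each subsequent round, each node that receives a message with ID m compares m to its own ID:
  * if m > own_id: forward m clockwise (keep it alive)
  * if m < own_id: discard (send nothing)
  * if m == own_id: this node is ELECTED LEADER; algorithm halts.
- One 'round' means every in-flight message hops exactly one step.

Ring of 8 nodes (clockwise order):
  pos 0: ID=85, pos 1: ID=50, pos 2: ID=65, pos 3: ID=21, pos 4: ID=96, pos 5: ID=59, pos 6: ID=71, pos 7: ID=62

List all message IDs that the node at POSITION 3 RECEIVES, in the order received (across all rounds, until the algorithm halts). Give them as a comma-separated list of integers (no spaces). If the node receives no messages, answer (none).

Answer: 65,85,96

Derivation:
Round 1: pos1(id50) recv 85: fwd; pos2(id65) recv 50: drop; pos3(id21) recv 65: fwd; pos4(id96) recv 21: drop; pos5(id59) recv 96: fwd; pos6(id71) recv 59: drop; pos7(id62) recv 71: fwd; pos0(id85) recv 62: drop
Round 2: pos2(id65) recv 85: fwd; pos4(id96) recv 65: drop; pos6(id71) recv 96: fwd; pos0(id85) recv 71: drop
Round 3: pos3(id21) recv 85: fwd; pos7(id62) recv 96: fwd
Round 4: pos4(id96) recv 85: drop; pos0(id85) recv 96: fwd
Round 5: pos1(id50) recv 96: fwd
Round 6: pos2(id65) recv 96: fwd
Round 7: pos3(id21) recv 96: fwd
Round 8: pos4(id96) recv 96: ELECTED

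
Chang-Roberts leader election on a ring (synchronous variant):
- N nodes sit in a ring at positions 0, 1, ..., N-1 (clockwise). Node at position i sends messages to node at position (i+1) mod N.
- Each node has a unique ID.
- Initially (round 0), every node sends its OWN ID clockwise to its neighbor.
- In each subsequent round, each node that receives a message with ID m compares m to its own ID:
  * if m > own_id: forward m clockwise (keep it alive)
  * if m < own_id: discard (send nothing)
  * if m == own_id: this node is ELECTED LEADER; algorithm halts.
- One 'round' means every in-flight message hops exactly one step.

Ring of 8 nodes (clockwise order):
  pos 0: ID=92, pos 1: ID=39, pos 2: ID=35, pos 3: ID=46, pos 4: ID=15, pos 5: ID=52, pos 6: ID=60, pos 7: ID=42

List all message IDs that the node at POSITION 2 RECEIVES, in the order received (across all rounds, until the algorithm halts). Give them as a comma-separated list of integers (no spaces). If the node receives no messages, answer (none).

Answer: 39,92

Derivation:
Round 1: pos1(id39) recv 92: fwd; pos2(id35) recv 39: fwd; pos3(id46) recv 35: drop; pos4(id15) recv 46: fwd; pos5(id52) recv 15: drop; pos6(id60) recv 52: drop; pos7(id42) recv 60: fwd; pos0(id92) recv 42: drop
Round 2: pos2(id35) recv 92: fwd; pos3(id46) recv 39: drop; pos5(id52) recv 46: drop; pos0(id92) recv 60: drop
Round 3: pos3(id46) recv 92: fwd
Round 4: pos4(id15) recv 92: fwd
Round 5: pos5(id52) recv 92: fwd
Round 6: pos6(id60) recv 92: fwd
Round 7: pos7(id42) recv 92: fwd
Round 8: pos0(id92) recv 92: ELECTED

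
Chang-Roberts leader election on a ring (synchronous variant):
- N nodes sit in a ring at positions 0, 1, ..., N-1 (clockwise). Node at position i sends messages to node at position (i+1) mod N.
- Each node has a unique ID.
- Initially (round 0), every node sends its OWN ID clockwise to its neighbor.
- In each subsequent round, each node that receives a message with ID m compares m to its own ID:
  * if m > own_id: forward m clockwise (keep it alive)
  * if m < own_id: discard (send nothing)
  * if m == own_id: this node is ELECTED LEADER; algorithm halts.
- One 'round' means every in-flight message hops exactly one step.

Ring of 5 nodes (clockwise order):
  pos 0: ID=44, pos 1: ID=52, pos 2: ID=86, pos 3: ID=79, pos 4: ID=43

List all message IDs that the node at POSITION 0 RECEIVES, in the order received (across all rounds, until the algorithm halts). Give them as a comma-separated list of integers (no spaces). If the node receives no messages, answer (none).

Round 1: pos1(id52) recv 44: drop; pos2(id86) recv 52: drop; pos3(id79) recv 86: fwd; pos4(id43) recv 79: fwd; pos0(id44) recv 43: drop
Round 2: pos4(id43) recv 86: fwd; pos0(id44) recv 79: fwd
Round 3: pos0(id44) recv 86: fwd; pos1(id52) recv 79: fwd
Round 4: pos1(id52) recv 86: fwd; pos2(id86) recv 79: drop
Round 5: pos2(id86) recv 86: ELECTED

Answer: 43,79,86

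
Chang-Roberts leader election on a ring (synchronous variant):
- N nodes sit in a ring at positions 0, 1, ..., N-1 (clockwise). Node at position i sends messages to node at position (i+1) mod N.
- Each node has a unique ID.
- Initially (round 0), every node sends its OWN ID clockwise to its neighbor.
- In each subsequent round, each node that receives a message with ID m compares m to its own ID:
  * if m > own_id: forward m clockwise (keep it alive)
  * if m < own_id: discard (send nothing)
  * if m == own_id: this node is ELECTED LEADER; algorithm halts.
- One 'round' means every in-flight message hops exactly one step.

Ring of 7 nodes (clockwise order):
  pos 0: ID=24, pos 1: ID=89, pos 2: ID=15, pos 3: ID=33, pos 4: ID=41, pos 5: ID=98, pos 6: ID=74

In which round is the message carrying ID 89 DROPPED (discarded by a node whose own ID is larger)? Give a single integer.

Answer: 4

Derivation:
Round 1: pos1(id89) recv 24: drop; pos2(id15) recv 89: fwd; pos3(id33) recv 15: drop; pos4(id41) recv 33: drop; pos5(id98) recv 41: drop; pos6(id74) recv 98: fwd; pos0(id24) recv 74: fwd
Round 2: pos3(id33) recv 89: fwd; pos0(id24) recv 98: fwd; pos1(id89) recv 74: drop
Round 3: pos4(id41) recv 89: fwd; pos1(id89) recv 98: fwd
Round 4: pos5(id98) recv 89: drop; pos2(id15) recv 98: fwd
Round 5: pos3(id33) recv 98: fwd
Round 6: pos4(id41) recv 98: fwd
Round 7: pos5(id98) recv 98: ELECTED
Message ID 89 originates at pos 1; dropped at pos 5 in round 4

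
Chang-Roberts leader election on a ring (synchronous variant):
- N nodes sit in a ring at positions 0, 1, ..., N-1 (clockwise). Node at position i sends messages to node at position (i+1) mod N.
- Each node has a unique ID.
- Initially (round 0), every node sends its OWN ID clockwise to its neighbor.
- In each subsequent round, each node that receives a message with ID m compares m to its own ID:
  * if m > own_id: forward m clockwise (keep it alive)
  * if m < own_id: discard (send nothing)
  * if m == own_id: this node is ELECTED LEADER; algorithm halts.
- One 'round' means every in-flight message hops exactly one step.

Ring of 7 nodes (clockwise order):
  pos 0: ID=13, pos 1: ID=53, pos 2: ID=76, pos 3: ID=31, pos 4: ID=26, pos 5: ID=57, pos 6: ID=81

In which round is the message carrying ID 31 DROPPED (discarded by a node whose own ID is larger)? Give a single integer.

Answer: 2

Derivation:
Round 1: pos1(id53) recv 13: drop; pos2(id76) recv 53: drop; pos3(id31) recv 76: fwd; pos4(id26) recv 31: fwd; pos5(id57) recv 26: drop; pos6(id81) recv 57: drop; pos0(id13) recv 81: fwd
Round 2: pos4(id26) recv 76: fwd; pos5(id57) recv 31: drop; pos1(id53) recv 81: fwd
Round 3: pos5(id57) recv 76: fwd; pos2(id76) recv 81: fwd
Round 4: pos6(id81) recv 76: drop; pos3(id31) recv 81: fwd
Round 5: pos4(id26) recv 81: fwd
Round 6: pos5(id57) recv 81: fwd
Round 7: pos6(id81) recv 81: ELECTED
Message ID 31 originates at pos 3; dropped at pos 5 in round 2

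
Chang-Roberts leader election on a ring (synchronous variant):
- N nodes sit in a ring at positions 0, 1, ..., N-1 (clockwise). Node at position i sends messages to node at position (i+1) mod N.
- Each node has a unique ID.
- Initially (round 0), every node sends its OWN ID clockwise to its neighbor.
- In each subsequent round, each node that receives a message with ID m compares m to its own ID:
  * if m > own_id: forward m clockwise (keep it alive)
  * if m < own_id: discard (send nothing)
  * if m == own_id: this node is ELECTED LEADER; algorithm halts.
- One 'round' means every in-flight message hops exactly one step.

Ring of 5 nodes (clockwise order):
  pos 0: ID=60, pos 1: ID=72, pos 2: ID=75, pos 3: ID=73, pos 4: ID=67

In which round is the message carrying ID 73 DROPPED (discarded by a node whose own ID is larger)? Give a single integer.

Round 1: pos1(id72) recv 60: drop; pos2(id75) recv 72: drop; pos3(id73) recv 75: fwd; pos4(id67) recv 73: fwd; pos0(id60) recv 67: fwd
Round 2: pos4(id67) recv 75: fwd; pos0(id60) recv 73: fwd; pos1(id72) recv 67: drop
Round 3: pos0(id60) recv 75: fwd; pos1(id72) recv 73: fwd
Round 4: pos1(id72) recv 75: fwd; pos2(id75) recv 73: drop
Round 5: pos2(id75) recv 75: ELECTED
Message ID 73 originates at pos 3; dropped at pos 2 in round 4

Answer: 4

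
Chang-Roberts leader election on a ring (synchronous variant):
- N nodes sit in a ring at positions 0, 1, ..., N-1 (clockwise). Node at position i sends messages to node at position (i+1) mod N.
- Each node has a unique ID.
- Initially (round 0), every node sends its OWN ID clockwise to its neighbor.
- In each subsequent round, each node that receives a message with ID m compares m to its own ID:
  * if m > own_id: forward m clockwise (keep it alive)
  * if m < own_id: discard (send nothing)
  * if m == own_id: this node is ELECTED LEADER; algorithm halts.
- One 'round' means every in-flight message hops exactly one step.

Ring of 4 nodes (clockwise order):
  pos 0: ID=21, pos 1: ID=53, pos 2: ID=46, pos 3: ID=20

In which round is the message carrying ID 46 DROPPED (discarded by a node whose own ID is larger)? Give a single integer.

Round 1: pos1(id53) recv 21: drop; pos2(id46) recv 53: fwd; pos3(id20) recv 46: fwd; pos0(id21) recv 20: drop
Round 2: pos3(id20) recv 53: fwd; pos0(id21) recv 46: fwd
Round 3: pos0(id21) recv 53: fwd; pos1(id53) recv 46: drop
Round 4: pos1(id53) recv 53: ELECTED
Message ID 46 originates at pos 2; dropped at pos 1 in round 3

Answer: 3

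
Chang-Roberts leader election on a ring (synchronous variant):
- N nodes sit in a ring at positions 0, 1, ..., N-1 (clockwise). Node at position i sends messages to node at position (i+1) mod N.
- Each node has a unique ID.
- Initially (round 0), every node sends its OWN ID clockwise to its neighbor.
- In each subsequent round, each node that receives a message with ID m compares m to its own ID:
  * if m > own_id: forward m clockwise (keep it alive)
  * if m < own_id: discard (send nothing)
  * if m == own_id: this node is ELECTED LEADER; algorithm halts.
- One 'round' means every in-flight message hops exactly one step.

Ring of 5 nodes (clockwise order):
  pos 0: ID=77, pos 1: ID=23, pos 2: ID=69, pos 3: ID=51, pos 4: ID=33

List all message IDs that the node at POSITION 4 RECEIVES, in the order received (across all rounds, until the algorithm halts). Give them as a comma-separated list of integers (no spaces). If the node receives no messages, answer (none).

Answer: 51,69,77

Derivation:
Round 1: pos1(id23) recv 77: fwd; pos2(id69) recv 23: drop; pos3(id51) recv 69: fwd; pos4(id33) recv 51: fwd; pos0(id77) recv 33: drop
Round 2: pos2(id69) recv 77: fwd; pos4(id33) recv 69: fwd; pos0(id77) recv 51: drop
Round 3: pos3(id51) recv 77: fwd; pos0(id77) recv 69: drop
Round 4: pos4(id33) recv 77: fwd
Round 5: pos0(id77) recv 77: ELECTED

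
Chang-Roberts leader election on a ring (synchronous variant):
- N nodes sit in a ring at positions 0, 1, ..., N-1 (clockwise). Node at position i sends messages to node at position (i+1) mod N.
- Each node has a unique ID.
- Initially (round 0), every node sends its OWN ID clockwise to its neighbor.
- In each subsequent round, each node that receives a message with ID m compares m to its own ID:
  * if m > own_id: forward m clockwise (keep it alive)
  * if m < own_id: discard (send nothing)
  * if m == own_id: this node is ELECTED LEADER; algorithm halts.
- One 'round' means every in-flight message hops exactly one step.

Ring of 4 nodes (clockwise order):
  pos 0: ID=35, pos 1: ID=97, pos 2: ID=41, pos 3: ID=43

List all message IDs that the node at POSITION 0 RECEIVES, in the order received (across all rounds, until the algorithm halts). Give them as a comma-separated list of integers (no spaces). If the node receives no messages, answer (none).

Answer: 43,97

Derivation:
Round 1: pos1(id97) recv 35: drop; pos2(id41) recv 97: fwd; pos3(id43) recv 41: drop; pos0(id35) recv 43: fwd
Round 2: pos3(id43) recv 97: fwd; pos1(id97) recv 43: drop
Round 3: pos0(id35) recv 97: fwd
Round 4: pos1(id97) recv 97: ELECTED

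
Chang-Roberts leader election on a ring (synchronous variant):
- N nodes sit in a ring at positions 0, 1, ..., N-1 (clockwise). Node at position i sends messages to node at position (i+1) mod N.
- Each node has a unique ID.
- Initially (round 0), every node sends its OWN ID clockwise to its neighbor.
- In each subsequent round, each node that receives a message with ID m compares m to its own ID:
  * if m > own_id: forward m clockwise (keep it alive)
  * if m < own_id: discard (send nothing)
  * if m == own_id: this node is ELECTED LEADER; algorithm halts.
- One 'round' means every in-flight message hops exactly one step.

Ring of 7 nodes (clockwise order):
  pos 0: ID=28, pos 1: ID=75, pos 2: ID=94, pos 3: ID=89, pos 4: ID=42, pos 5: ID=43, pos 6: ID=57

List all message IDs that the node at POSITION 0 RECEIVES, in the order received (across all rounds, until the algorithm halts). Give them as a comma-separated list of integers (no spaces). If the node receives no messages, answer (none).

Round 1: pos1(id75) recv 28: drop; pos2(id94) recv 75: drop; pos3(id89) recv 94: fwd; pos4(id42) recv 89: fwd; pos5(id43) recv 42: drop; pos6(id57) recv 43: drop; pos0(id28) recv 57: fwd
Round 2: pos4(id42) recv 94: fwd; pos5(id43) recv 89: fwd; pos1(id75) recv 57: drop
Round 3: pos5(id43) recv 94: fwd; pos6(id57) recv 89: fwd
Round 4: pos6(id57) recv 94: fwd; pos0(id28) recv 89: fwd
Round 5: pos0(id28) recv 94: fwd; pos1(id75) recv 89: fwd
Round 6: pos1(id75) recv 94: fwd; pos2(id94) recv 89: drop
Round 7: pos2(id94) recv 94: ELECTED

Answer: 57,89,94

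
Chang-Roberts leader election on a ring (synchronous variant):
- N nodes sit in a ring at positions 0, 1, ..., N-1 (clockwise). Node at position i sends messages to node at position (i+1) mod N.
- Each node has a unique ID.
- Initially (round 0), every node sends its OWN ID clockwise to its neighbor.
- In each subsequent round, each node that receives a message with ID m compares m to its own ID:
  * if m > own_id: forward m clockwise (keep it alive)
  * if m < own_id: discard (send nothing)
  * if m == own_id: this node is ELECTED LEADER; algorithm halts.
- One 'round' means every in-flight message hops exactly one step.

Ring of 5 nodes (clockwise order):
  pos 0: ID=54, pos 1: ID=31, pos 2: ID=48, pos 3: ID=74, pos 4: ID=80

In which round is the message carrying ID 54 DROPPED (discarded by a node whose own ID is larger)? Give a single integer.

Answer: 3

Derivation:
Round 1: pos1(id31) recv 54: fwd; pos2(id48) recv 31: drop; pos3(id74) recv 48: drop; pos4(id80) recv 74: drop; pos0(id54) recv 80: fwd
Round 2: pos2(id48) recv 54: fwd; pos1(id31) recv 80: fwd
Round 3: pos3(id74) recv 54: drop; pos2(id48) recv 80: fwd
Round 4: pos3(id74) recv 80: fwd
Round 5: pos4(id80) recv 80: ELECTED
Message ID 54 originates at pos 0; dropped at pos 3 in round 3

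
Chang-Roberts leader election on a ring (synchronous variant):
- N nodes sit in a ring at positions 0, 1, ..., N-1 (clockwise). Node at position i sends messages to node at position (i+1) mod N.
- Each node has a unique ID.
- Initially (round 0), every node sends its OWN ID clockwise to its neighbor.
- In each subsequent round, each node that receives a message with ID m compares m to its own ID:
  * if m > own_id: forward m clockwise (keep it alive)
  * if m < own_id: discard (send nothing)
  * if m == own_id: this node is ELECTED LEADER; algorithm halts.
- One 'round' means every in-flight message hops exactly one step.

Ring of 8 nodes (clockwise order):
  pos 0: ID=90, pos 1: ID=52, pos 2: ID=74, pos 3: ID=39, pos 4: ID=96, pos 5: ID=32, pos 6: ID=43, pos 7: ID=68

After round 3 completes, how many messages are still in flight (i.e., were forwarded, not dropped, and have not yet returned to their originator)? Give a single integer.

Round 1: pos1(id52) recv 90: fwd; pos2(id74) recv 52: drop; pos3(id39) recv 74: fwd; pos4(id96) recv 39: drop; pos5(id32) recv 96: fwd; pos6(id43) recv 32: drop; pos7(id68) recv 43: drop; pos0(id90) recv 68: drop
Round 2: pos2(id74) recv 90: fwd; pos4(id96) recv 74: drop; pos6(id43) recv 96: fwd
Round 3: pos3(id39) recv 90: fwd; pos7(id68) recv 96: fwd
After round 3: 2 messages still in flight

Answer: 2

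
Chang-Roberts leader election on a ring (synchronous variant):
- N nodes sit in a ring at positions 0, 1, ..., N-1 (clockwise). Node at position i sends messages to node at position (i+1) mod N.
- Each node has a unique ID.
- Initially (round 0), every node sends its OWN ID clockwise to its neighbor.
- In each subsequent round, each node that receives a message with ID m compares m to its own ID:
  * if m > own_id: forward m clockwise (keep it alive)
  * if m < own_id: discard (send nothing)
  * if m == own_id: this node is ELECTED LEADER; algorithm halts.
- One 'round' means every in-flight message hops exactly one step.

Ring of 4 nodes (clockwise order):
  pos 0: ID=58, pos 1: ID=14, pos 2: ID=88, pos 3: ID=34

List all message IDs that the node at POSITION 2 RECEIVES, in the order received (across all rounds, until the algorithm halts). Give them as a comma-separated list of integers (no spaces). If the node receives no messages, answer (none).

Answer: 14,58,88

Derivation:
Round 1: pos1(id14) recv 58: fwd; pos2(id88) recv 14: drop; pos3(id34) recv 88: fwd; pos0(id58) recv 34: drop
Round 2: pos2(id88) recv 58: drop; pos0(id58) recv 88: fwd
Round 3: pos1(id14) recv 88: fwd
Round 4: pos2(id88) recv 88: ELECTED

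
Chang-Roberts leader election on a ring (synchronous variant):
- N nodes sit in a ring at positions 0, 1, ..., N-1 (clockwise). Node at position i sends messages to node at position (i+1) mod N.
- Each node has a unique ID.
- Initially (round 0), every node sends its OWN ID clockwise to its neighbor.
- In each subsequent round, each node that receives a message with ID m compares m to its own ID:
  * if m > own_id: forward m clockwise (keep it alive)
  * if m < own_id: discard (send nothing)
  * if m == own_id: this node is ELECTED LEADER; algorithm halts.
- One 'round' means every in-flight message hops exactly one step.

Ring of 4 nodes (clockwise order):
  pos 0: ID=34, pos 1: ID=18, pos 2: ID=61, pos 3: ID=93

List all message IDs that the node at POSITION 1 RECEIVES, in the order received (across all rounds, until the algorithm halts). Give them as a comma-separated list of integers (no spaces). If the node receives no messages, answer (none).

Round 1: pos1(id18) recv 34: fwd; pos2(id61) recv 18: drop; pos3(id93) recv 61: drop; pos0(id34) recv 93: fwd
Round 2: pos2(id61) recv 34: drop; pos1(id18) recv 93: fwd
Round 3: pos2(id61) recv 93: fwd
Round 4: pos3(id93) recv 93: ELECTED

Answer: 34,93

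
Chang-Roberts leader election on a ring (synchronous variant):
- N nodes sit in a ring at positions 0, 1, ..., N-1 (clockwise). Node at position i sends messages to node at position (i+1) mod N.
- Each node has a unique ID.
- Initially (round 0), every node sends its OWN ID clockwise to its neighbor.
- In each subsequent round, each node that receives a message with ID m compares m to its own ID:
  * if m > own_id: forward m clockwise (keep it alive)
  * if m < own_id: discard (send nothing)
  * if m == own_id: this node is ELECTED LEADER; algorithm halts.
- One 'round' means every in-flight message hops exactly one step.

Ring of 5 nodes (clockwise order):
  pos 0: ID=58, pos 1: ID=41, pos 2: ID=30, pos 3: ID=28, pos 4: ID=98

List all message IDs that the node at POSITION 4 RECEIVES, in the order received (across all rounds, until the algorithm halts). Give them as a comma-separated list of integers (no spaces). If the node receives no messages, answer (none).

Round 1: pos1(id41) recv 58: fwd; pos2(id30) recv 41: fwd; pos3(id28) recv 30: fwd; pos4(id98) recv 28: drop; pos0(id58) recv 98: fwd
Round 2: pos2(id30) recv 58: fwd; pos3(id28) recv 41: fwd; pos4(id98) recv 30: drop; pos1(id41) recv 98: fwd
Round 3: pos3(id28) recv 58: fwd; pos4(id98) recv 41: drop; pos2(id30) recv 98: fwd
Round 4: pos4(id98) recv 58: drop; pos3(id28) recv 98: fwd
Round 5: pos4(id98) recv 98: ELECTED

Answer: 28,30,41,58,98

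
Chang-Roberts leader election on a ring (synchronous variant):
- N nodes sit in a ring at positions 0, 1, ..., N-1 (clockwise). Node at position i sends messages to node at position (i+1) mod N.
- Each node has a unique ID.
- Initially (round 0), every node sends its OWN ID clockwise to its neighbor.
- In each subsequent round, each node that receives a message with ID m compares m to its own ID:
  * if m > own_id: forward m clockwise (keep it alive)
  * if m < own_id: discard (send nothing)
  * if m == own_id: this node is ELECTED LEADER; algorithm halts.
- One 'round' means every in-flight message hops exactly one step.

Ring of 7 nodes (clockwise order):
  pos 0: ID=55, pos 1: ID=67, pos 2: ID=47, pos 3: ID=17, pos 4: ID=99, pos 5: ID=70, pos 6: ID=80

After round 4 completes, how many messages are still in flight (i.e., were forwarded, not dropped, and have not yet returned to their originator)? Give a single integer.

Round 1: pos1(id67) recv 55: drop; pos2(id47) recv 67: fwd; pos3(id17) recv 47: fwd; pos4(id99) recv 17: drop; pos5(id70) recv 99: fwd; pos6(id80) recv 70: drop; pos0(id55) recv 80: fwd
Round 2: pos3(id17) recv 67: fwd; pos4(id99) recv 47: drop; pos6(id80) recv 99: fwd; pos1(id67) recv 80: fwd
Round 3: pos4(id99) recv 67: drop; pos0(id55) recv 99: fwd; pos2(id47) recv 80: fwd
Round 4: pos1(id67) recv 99: fwd; pos3(id17) recv 80: fwd
After round 4: 2 messages still in flight

Answer: 2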